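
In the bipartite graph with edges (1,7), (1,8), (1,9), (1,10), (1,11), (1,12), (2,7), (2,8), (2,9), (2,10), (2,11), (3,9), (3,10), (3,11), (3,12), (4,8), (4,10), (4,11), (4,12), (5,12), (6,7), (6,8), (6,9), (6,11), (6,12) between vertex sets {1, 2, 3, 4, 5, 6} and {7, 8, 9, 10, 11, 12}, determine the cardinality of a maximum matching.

Step 1: List the neighbors of each left vertex:
  1: 7, 8, 9, 10, 11, 12
  2: 7, 8, 9, 10, 11
  3: 9, 10, 11, 12
  4: 8, 10, 11, 12
  5: 12
  6: 7, 8, 9, 11, 12

Step 2: Greedily match left vertices, then look for augmenting paths:
  Match 1 -- 7
  Match 2 -- 8
  Match 3 -- 9
  Match 4 -- 10
  Match 5 -- 12
  Match 6 -- 11
  No augmenting path remains.

Step 3: Verify this is maximum:
  Matching size 6 = min(|L|, |R|) = min(6, 6), which is an upper bound, so this matching is maximum.

Maximum matching: {(1,7), (2,8), (3,9), (4,10), (5,12), (6,11)}
Size: 6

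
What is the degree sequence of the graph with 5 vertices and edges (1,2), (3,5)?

Step 1: Count edges incident to each vertex:
  deg(1) = 1 (neighbors: 2)
  deg(2) = 1 (neighbors: 1)
  deg(3) = 1 (neighbors: 5)
  deg(4) = 0 (neighbors: none)
  deg(5) = 1 (neighbors: 3)

Step 2: Sort degrees in non-increasing order:
  Degrees: [1, 1, 1, 0, 1] -> sorted: [1, 1, 1, 1, 0]

Degree sequence: [1, 1, 1, 1, 0]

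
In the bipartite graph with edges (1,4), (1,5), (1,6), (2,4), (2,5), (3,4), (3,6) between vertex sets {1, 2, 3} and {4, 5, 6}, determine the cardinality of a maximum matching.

Step 1: List the neighbors of each left vertex:
  1: 4, 5, 6
  2: 4, 5
  3: 4, 6

Step 2: Greedily match left vertices, then look for augmenting paths:
  Match 1 -- 4
  Match 2 -- 5
  Match 3 -- 6
  No augmenting path remains.

Step 3: Verify this is maximum:
  Matching size 3 = min(|L|, |R|) = min(3, 3), which is an upper bound, so this matching is maximum.

Maximum matching: {(1,4), (2,5), (3,6)}
Size: 3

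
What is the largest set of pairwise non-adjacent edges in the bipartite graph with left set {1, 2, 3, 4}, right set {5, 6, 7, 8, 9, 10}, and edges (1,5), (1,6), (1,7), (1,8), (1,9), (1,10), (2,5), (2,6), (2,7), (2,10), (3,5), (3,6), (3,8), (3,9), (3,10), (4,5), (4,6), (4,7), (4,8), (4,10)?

Step 1: List the neighbors of each left vertex:
  1: 5, 6, 7, 8, 9, 10
  2: 5, 6, 7, 10
  3: 5, 6, 8, 9, 10
  4: 5, 6, 7, 8, 10

Step 2: Greedily match left vertices, then look for augmenting paths:
  Match 1 -- 5
  Match 2 -- 6
  Match 3 -- 8
  Match 4 -- 7
  No augmenting path remains.

Step 3: Verify this is maximum:
  Matching size 4 = min(|L|, |R|) = min(4, 6), which is an upper bound, so this matching is maximum.

Maximum matching: {(1,5), (2,6), (3,8), (4,7)}
Size: 4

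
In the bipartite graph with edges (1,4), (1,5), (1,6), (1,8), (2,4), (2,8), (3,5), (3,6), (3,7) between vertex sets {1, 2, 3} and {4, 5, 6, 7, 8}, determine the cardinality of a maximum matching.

Step 1: List the neighbors of each left vertex:
  1: 4, 5, 6, 8
  2: 4, 8
  3: 5, 6, 7

Step 2: Greedily match left vertices, then look for augmenting paths:
  Match 1 -- 4
  Match 2 -- 8
  Match 3 -- 5
  No augmenting path remains.

Step 3: Verify this is maximum:
  Matching size 3 = min(|L|, |R|) = min(3, 5), which is an upper bound, so this matching is maximum.

Maximum matching: {(1,4), (2,8), (3,5)}
Size: 3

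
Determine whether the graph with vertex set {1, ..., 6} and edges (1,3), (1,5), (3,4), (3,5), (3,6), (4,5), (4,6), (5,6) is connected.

Step 1: Build adjacency list from edges:
  1: 3, 5
  2: (none)
  3: 1, 4, 5, 6
  4: 3, 5, 6
  5: 1, 3, 4, 6
  6: 3, 4, 5

Step 2: Run BFS/DFS from vertex 1:
  Visited: {1, 3, 5, 4, 6}
  Reached 5 of 6 vertices

Step 3: Only 5 of 6 vertices reached. Graph is disconnected.
Connected components: {1, 3, 4, 5, 6}, {2}
Answer: No, the graph is not connected (2 components).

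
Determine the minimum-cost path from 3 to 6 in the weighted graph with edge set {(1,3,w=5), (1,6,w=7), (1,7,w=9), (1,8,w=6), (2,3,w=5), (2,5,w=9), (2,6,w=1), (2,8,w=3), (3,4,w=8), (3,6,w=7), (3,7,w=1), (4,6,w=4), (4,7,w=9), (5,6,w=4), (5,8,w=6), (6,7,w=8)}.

Step 1: Build adjacency list with weights:
  1: 3(w=5), 6(w=7), 7(w=9), 8(w=6)
  2: 3(w=5), 5(w=9), 6(w=1), 8(w=3)
  3: 1(w=5), 2(w=5), 4(w=8), 6(w=7), 7(w=1)
  4: 3(w=8), 6(w=4), 7(w=9)
  5: 2(w=9), 6(w=4), 8(w=6)
  6: 1(w=7), 2(w=1), 3(w=7), 4(w=4), 5(w=4), 7(w=8)
  7: 1(w=9), 3(w=1), 4(w=9), 6(w=8)
  8: 1(w=6), 2(w=3), 5(w=6)

Step 2: Apply Dijkstra's algorithm from vertex 3:
  Visit vertex 3 (distance=0)
    Update dist[1] = 5
    Update dist[2] = 5
    Update dist[4] = 8
    Update dist[6] = 7
    Update dist[7] = 1
  Visit vertex 7 (distance=1)
  Visit vertex 1 (distance=5)
    Update dist[8] = 11
  Visit vertex 2 (distance=5)
    Update dist[5] = 14
    Update dist[6] = 6
    Update dist[8] = 8
  Visit vertex 6 (distance=6)
    Update dist[5] = 10

Step 3: Shortest path: 3 -> 2 -> 6
Total weight: 5 + 1 = 6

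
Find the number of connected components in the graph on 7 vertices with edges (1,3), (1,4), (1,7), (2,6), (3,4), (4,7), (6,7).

Step 1: Build adjacency list from edges:
  1: 3, 4, 7
  2: 6
  3: 1, 4
  4: 1, 3, 7
  5: (none)
  6: 2, 7
  7: 1, 4, 6

Step 2: Run BFS/DFS from vertex 1:
  Visited: {1, 3, 4, 7, 6, 2}
  Reached 6 of 7 vertices

Step 3: Only 6 of 7 vertices reached. Graph is disconnected.
Connected components: {1, 2, 3, 4, 6, 7}, {5}
Number of connected components: 2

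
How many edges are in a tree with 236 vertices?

A tree on n vertices always has exactly n - 1 edges.
For n = 236: edges = 236 - 1 = 235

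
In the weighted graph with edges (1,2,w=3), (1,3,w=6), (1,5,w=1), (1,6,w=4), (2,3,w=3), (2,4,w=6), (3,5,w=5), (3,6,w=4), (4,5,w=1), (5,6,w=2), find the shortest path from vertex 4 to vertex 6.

Step 1: Build adjacency list with weights:
  1: 2(w=3), 3(w=6), 5(w=1), 6(w=4)
  2: 1(w=3), 3(w=3), 4(w=6)
  3: 1(w=6), 2(w=3), 5(w=5), 6(w=4)
  4: 2(w=6), 5(w=1)
  5: 1(w=1), 3(w=5), 4(w=1), 6(w=2)
  6: 1(w=4), 3(w=4), 5(w=2)

Step 2: Apply Dijkstra's algorithm from vertex 4:
  Visit vertex 4 (distance=0)
    Update dist[2] = 6
    Update dist[5] = 1
  Visit vertex 5 (distance=1)
    Update dist[1] = 2
    Update dist[3] = 6
    Update dist[6] = 3
  Visit vertex 1 (distance=2)
    Update dist[2] = 5
  Visit vertex 6 (distance=3)

Step 3: Shortest path: 4 -> 5 -> 6
Total weight: 1 + 2 = 3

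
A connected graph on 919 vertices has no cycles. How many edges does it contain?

A tree on n vertices always has exactly n - 1 edges.
For n = 919: edges = 919 - 1 = 918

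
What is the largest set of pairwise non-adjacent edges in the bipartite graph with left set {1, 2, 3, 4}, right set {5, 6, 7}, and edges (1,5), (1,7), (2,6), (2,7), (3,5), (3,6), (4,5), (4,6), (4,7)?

Step 1: List the neighbors of each left vertex:
  1: 5, 7
  2: 6, 7
  3: 5, 6
  4: 5, 6, 7

Step 2: Greedily match left vertices, then look for augmenting paths:
  Match 1 -- 5
  Match 2 -- 6
  Match 4 -- 7
  No augmenting path remains.

Step 3: Verify this is maximum:
  Matching size 3 = min(|L|, |R|) = min(4, 3), which is an upper bound, so this matching is maximum.

Maximum matching: {(1,5), (2,6), (4,7)}
Size: 3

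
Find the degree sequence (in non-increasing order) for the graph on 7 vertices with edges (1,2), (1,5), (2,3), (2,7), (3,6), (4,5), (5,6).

Step 1: Count edges incident to each vertex:
  deg(1) = 2 (neighbors: 2, 5)
  deg(2) = 3 (neighbors: 1, 3, 7)
  deg(3) = 2 (neighbors: 2, 6)
  deg(4) = 1 (neighbors: 5)
  deg(5) = 3 (neighbors: 1, 4, 6)
  deg(6) = 2 (neighbors: 3, 5)
  deg(7) = 1 (neighbors: 2)

Step 2: Sort degrees in non-increasing order:
  Degrees: [2, 3, 2, 1, 3, 2, 1] -> sorted: [3, 3, 2, 2, 2, 1, 1]

Degree sequence: [3, 3, 2, 2, 2, 1, 1]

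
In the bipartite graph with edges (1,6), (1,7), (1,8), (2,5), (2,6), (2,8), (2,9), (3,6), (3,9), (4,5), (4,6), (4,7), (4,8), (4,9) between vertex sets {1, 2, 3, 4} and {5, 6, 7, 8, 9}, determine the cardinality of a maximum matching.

Step 1: List the neighbors of each left vertex:
  1: 6, 7, 8
  2: 5, 6, 8, 9
  3: 6, 9
  4: 5, 6, 7, 8, 9

Step 2: Greedily match left vertices, then look for augmenting paths:
  Match 1 -- 6
  Match 2 -- 5
  Match 3 -- 9
  Match 4 -- 7
  No augmenting path remains.

Step 3: Verify this is maximum:
  Matching size 4 = min(|L|, |R|) = min(4, 5), which is an upper bound, so this matching is maximum.

Maximum matching: {(1,6), (2,5), (3,9), (4,7)}
Size: 4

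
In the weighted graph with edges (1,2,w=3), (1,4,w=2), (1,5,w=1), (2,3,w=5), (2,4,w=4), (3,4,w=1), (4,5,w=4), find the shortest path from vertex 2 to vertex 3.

Step 1: Build adjacency list with weights:
  1: 2(w=3), 4(w=2), 5(w=1)
  2: 1(w=3), 3(w=5), 4(w=4)
  3: 2(w=5), 4(w=1)
  4: 1(w=2), 2(w=4), 3(w=1), 5(w=4)
  5: 1(w=1), 4(w=4)

Step 2: Apply Dijkstra's algorithm from vertex 2:
  Visit vertex 2 (distance=0)
    Update dist[1] = 3
    Update dist[3] = 5
    Update dist[4] = 4
  Visit vertex 1 (distance=3)
    Update dist[5] = 4
  Visit vertex 4 (distance=4)
  Visit vertex 5 (distance=4)
  Visit vertex 3 (distance=5)

Step 3: Shortest path: 2 -> 3
Total weight: 5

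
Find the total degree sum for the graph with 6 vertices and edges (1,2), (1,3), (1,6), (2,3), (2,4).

Step 1: Count edges incident to each vertex:
  deg(1) = 3 (neighbors: 2, 3, 6)
  deg(2) = 3 (neighbors: 1, 3, 4)
  deg(3) = 2 (neighbors: 1, 2)
  deg(4) = 1 (neighbors: 2)
  deg(5) = 0 (neighbors: none)
  deg(6) = 1 (neighbors: 1)

Step 2: Sum all degrees:
  3 + 3 + 2 + 1 + 0 + 1 = 10

Verification: sum of degrees = 2 * |E| = 2 * 5 = 10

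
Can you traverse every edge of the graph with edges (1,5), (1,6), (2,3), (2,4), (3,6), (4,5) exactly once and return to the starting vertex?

Step 1: Find the degree of each vertex:
  deg(1) = 2
  deg(2) = 2
  deg(3) = 2
  deg(4) = 2
  deg(5) = 2
  deg(6) = 2

Step 2: Count vertices with odd degree:
  All vertices have even degree (0 odd-degree vertices)

Step 3: Apply Euler's theorem:
  - Eulerian circuit exists iff graph is connected and all vertices have even degree
  - Eulerian path exists iff graph is connected and has 0 or 2 odd-degree vertices

Graph is connected with 0 odd-degree vertices.
Both Eulerian circuit and Eulerian path exist.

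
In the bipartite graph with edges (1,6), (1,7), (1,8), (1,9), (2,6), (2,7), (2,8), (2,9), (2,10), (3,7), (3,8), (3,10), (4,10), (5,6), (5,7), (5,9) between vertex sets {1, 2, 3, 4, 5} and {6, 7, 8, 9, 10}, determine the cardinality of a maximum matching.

Step 1: List the neighbors of each left vertex:
  1: 6, 7, 8, 9
  2: 6, 7, 8, 9, 10
  3: 7, 8, 10
  4: 10
  5: 6, 7, 9

Step 2: Greedily match left vertices, then look for augmenting paths:
  Match 1 -- 6
  Match 2 -- 7
  Match 3 -- 8
  Match 4 -- 10
  Match 5 -- 9
  No augmenting path remains.

Step 3: Verify this is maximum:
  Matching size 5 = min(|L|, |R|) = min(5, 5), which is an upper bound, so this matching is maximum.

Maximum matching: {(1,6), (2,7), (3,8), (4,10), (5,9)}
Size: 5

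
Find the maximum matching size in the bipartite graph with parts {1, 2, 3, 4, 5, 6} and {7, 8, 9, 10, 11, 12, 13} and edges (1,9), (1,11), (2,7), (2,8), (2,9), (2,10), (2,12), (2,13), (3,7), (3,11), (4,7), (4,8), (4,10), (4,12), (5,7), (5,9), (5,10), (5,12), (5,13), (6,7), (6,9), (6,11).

Step 1: List the neighbors of each left vertex:
  1: 9, 11
  2: 7, 8, 9, 10, 12, 13
  3: 7, 11
  4: 7, 8, 10, 12
  5: 7, 9, 10, 12, 13
  6: 7, 9, 11

Step 2: Greedily match left vertices, then look for augmenting paths:
  Match 1 -- 9
  Match 2 -- 12
  Match 3 -- 11
  Match 4 -- 8
  Match 5 -- 10
  Match 6 -- 7
  No augmenting path remains.

Step 3: Verify this is maximum:
  Matching size 6 = min(|L|, |R|) = min(6, 7), which is an upper bound, so this matching is maximum.

Maximum matching: {(1,9), (2,12), (3,11), (4,8), (5,10), (6,7)}
Size: 6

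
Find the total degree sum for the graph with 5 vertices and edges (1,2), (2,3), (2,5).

Step 1: Count edges incident to each vertex:
  deg(1) = 1 (neighbors: 2)
  deg(2) = 3 (neighbors: 1, 3, 5)
  deg(3) = 1 (neighbors: 2)
  deg(4) = 0 (neighbors: none)
  deg(5) = 1 (neighbors: 2)

Step 2: Sum all degrees:
  1 + 3 + 1 + 0 + 1 = 6

Verification: sum of degrees = 2 * |E| = 2 * 3 = 6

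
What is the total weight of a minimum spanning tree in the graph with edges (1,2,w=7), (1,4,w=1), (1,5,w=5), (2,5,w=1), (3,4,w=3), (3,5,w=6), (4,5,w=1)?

Apply Kruskal's algorithm (sort edges by weight, add if no cycle):

Sorted edges by weight:
  (1,4) w=1
  (2,5) w=1
  (4,5) w=1
  (3,4) w=3
  (1,5) w=5
  (3,5) w=6
  (1,2) w=7

Add edge (1,4) w=1 -- no cycle. Running total: 1
Add edge (2,5) w=1 -- no cycle. Running total: 2
Add edge (4,5) w=1 -- no cycle. Running total: 3
Add edge (3,4) w=3 -- no cycle. Running total: 6

MST edges: (1,4,w=1), (2,5,w=1), (4,5,w=1), (3,4,w=3)
Total MST weight: 1 + 1 + 1 + 3 = 6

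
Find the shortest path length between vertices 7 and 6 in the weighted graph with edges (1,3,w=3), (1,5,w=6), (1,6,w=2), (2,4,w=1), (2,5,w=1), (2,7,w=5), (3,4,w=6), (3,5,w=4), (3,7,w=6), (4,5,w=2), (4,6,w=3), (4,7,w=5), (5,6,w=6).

Step 1: Build adjacency list with weights:
  1: 3(w=3), 5(w=6), 6(w=2)
  2: 4(w=1), 5(w=1), 7(w=5)
  3: 1(w=3), 4(w=6), 5(w=4), 7(w=6)
  4: 2(w=1), 3(w=6), 5(w=2), 6(w=3), 7(w=5)
  5: 1(w=6), 2(w=1), 3(w=4), 4(w=2), 6(w=6)
  6: 1(w=2), 4(w=3), 5(w=6)
  7: 2(w=5), 3(w=6), 4(w=5)

Step 2: Apply Dijkstra's algorithm from vertex 7:
  Visit vertex 7 (distance=0)
    Update dist[2] = 5
    Update dist[3] = 6
    Update dist[4] = 5
  Visit vertex 2 (distance=5)
    Update dist[5] = 6
  Visit vertex 4 (distance=5)
    Update dist[6] = 8
  Visit vertex 3 (distance=6)
    Update dist[1] = 9
  Visit vertex 5 (distance=6)
  Visit vertex 6 (distance=8)

Step 3: Shortest path: 7 -> 4 -> 6
Total weight: 5 + 3 = 8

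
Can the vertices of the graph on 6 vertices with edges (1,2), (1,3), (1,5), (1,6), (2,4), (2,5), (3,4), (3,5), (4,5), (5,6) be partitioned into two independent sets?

Step 1: Attempt 2-coloring using BFS:
  Start at vertex 1, assign color 0
  Color vertex 2 with color 1 (neighbor of 1)
  Color vertex 3 with color 1 (neighbor of 1)
  Color vertex 5 with color 1 (neighbor of 1)
  Color vertex 6 with color 1 (neighbor of 1)
  Color vertex 4 with color 0 (neighbor of 2)

Step 2: Conflict found! Vertices 2 and 5 are adjacent but have the same color.
This means the graph contains an odd cycle.

The graph is NOT bipartite.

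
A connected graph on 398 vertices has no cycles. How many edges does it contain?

A tree on n vertices always has exactly n - 1 edges.
For n = 398: edges = 398 - 1 = 397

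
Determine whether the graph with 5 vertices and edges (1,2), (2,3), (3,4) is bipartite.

Step 1: Attempt 2-coloring using BFS:
  Start at vertex 1, assign color 0
  Color vertex 2 with color 1 (neighbor of 1)
  Color vertex 3 with color 0 (neighbor of 2)
  Color vertex 4 with color 1 (neighbor of 3)
  Start new component at vertex 5, assign color 0

Step 2: 2-coloring succeeded. No conflicts found.
  Set A (color 0): {1, 3, 5}
  Set B (color 1): {2, 4}

The graph is bipartite with partition {1, 3, 5}, {2, 4}.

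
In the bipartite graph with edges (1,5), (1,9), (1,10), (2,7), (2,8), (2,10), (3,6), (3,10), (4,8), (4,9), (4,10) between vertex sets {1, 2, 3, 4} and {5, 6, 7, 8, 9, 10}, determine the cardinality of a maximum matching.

Step 1: List the neighbors of each left vertex:
  1: 5, 9, 10
  2: 7, 8, 10
  3: 6, 10
  4: 8, 9, 10

Step 2: Greedily match left vertices, then look for augmenting paths:
  Match 1 -- 5
  Match 2 -- 7
  Match 3 -- 6
  Match 4 -- 8
  No augmenting path remains.

Step 3: Verify this is maximum:
  Matching size 4 = min(|L|, |R|) = min(4, 6), which is an upper bound, so this matching is maximum.

Maximum matching: {(1,5), (2,7), (3,6), (4,8)}
Size: 4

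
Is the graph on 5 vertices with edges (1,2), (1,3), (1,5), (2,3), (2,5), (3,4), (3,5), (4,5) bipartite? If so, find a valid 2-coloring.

Step 1: Attempt 2-coloring using BFS:
  Start at vertex 1, assign color 0
  Color vertex 2 with color 1 (neighbor of 1)
  Color vertex 3 with color 1 (neighbor of 1)
  Color vertex 5 with color 1 (neighbor of 1)

Step 2: Conflict found! Vertices 2 and 3 are adjacent but have the same color.
This means the graph contains an odd cycle.

The graph is NOT bipartite.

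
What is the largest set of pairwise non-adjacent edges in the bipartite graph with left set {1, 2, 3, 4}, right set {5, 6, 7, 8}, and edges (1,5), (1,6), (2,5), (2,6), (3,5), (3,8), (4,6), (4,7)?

Step 1: List the neighbors of each left vertex:
  1: 5, 6
  2: 5, 6
  3: 5, 8
  4: 6, 7

Step 2: Greedily match left vertices, then look for augmenting paths:
  Match 1 -- 5
  Match 2 -- 6
  Match 3 -- 8
  Match 4 -- 7
  No augmenting path remains.

Step 3: Verify this is maximum:
  Matching size 4 = min(|L|, |R|) = min(4, 4), which is an upper bound, so this matching is maximum.

Maximum matching: {(1,5), (2,6), (3,8), (4,7)}
Size: 4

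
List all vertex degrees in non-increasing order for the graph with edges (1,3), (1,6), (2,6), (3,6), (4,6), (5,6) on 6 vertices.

Step 1: Count edges incident to each vertex:
  deg(1) = 2 (neighbors: 3, 6)
  deg(2) = 1 (neighbors: 6)
  deg(3) = 2 (neighbors: 1, 6)
  deg(4) = 1 (neighbors: 6)
  deg(5) = 1 (neighbors: 6)
  deg(6) = 5 (neighbors: 1, 2, 3, 4, 5)

Step 2: Sort degrees in non-increasing order:
  Degrees: [2, 1, 2, 1, 1, 5] -> sorted: [5, 2, 2, 1, 1, 1]

Degree sequence: [5, 2, 2, 1, 1, 1]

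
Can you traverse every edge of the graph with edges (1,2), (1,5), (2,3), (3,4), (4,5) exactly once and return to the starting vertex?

Step 1: Find the degree of each vertex:
  deg(1) = 2
  deg(2) = 2
  deg(3) = 2
  deg(4) = 2
  deg(5) = 2

Step 2: Count vertices with odd degree:
  All vertices have even degree (0 odd-degree vertices)

Step 3: Apply Euler's theorem:
  - Eulerian circuit exists iff graph is connected and all vertices have even degree
  - Eulerian path exists iff graph is connected and has 0 or 2 odd-degree vertices

Graph is connected with 0 odd-degree vertices.
Both Eulerian circuit and Eulerian path exist.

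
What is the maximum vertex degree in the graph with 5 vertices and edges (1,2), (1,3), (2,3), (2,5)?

Step 1: Count edges incident to each vertex:
  deg(1) = 2 (neighbors: 2, 3)
  deg(2) = 3 (neighbors: 1, 3, 5)
  deg(3) = 2 (neighbors: 1, 2)
  deg(4) = 0 (neighbors: none)
  deg(5) = 1 (neighbors: 2)

Step 2: Find maximum:
  max(2, 3, 2, 0, 1) = 3 (vertex 2)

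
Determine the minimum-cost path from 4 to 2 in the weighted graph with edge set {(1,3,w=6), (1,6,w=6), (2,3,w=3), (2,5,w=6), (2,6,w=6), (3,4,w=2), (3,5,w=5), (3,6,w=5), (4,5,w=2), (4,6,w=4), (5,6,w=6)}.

Step 1: Build adjacency list with weights:
  1: 3(w=6), 6(w=6)
  2: 3(w=3), 5(w=6), 6(w=6)
  3: 1(w=6), 2(w=3), 4(w=2), 5(w=5), 6(w=5)
  4: 3(w=2), 5(w=2), 6(w=4)
  5: 2(w=6), 3(w=5), 4(w=2), 6(w=6)
  6: 1(w=6), 2(w=6), 3(w=5), 4(w=4), 5(w=6)

Step 2: Apply Dijkstra's algorithm from vertex 4:
  Visit vertex 4 (distance=0)
    Update dist[3] = 2
    Update dist[5] = 2
    Update dist[6] = 4
  Visit vertex 3 (distance=2)
    Update dist[1] = 8
    Update dist[2] = 5
  Visit vertex 5 (distance=2)
  Visit vertex 6 (distance=4)
  Visit vertex 2 (distance=5)

Step 3: Shortest path: 4 -> 3 -> 2
Total weight: 2 + 3 = 5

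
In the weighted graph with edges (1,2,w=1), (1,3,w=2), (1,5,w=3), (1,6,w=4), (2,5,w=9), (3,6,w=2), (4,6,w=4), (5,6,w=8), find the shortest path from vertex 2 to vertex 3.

Step 1: Build adjacency list with weights:
  1: 2(w=1), 3(w=2), 5(w=3), 6(w=4)
  2: 1(w=1), 5(w=9)
  3: 1(w=2), 6(w=2)
  4: 6(w=4)
  5: 1(w=3), 2(w=9), 6(w=8)
  6: 1(w=4), 3(w=2), 4(w=4), 5(w=8)

Step 2: Apply Dijkstra's algorithm from vertex 2:
  Visit vertex 2 (distance=0)
    Update dist[1] = 1
    Update dist[5] = 9
  Visit vertex 1 (distance=1)
    Update dist[3] = 3
    Update dist[5] = 4
    Update dist[6] = 5
  Visit vertex 3 (distance=3)

Step 3: Shortest path: 2 -> 1 -> 3
Total weight: 1 + 2 = 3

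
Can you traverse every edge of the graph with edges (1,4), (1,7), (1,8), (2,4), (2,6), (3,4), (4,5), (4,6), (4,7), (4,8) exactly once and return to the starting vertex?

Step 1: Find the degree of each vertex:
  deg(1) = 3
  deg(2) = 2
  deg(3) = 1
  deg(4) = 7
  deg(5) = 1
  deg(6) = 2
  deg(7) = 2
  deg(8) = 2

Step 2: Count vertices with odd degree:
  Odd-degree vertices: 1, 3, 4, 5 (4 total)

Step 3: Apply Euler's theorem:
  - Eulerian circuit exists iff graph is connected and all vertices have even degree
  - Eulerian path exists iff graph is connected and has 0 or 2 odd-degree vertices

Graph has 4 odd-degree vertices (need 0 or 2).
Neither Eulerian path nor Eulerian circuit exists.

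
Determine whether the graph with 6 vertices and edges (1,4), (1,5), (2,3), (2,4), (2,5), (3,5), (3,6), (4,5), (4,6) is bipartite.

Step 1: Attempt 2-coloring using BFS:
  Start at vertex 1, assign color 0
  Color vertex 4 with color 1 (neighbor of 1)
  Color vertex 5 with color 1 (neighbor of 1)
  Color vertex 2 with color 0 (neighbor of 4)

Step 2: Conflict found! Vertices 4 and 5 are adjacent but have the same color.
This means the graph contains an odd cycle.

The graph is NOT bipartite.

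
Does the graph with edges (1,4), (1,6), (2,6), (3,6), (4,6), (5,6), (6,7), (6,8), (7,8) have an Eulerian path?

Step 1: Find the degree of each vertex:
  deg(1) = 2
  deg(2) = 1
  deg(3) = 1
  deg(4) = 2
  deg(5) = 1
  deg(6) = 7
  deg(7) = 2
  deg(8) = 2

Step 2: Count vertices with odd degree:
  Odd-degree vertices: 2, 3, 5, 6 (4 total)

Step 3: Apply Euler's theorem:
  - Eulerian circuit exists iff graph is connected and all vertices have even degree
  - Eulerian path exists iff graph is connected and has 0 or 2 odd-degree vertices

Graph has 4 odd-degree vertices (need 0 or 2).
Neither Eulerian path nor Eulerian circuit exists.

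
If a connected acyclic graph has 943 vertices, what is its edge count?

A tree on n vertices always has exactly n - 1 edges.
For n = 943: edges = 943 - 1 = 942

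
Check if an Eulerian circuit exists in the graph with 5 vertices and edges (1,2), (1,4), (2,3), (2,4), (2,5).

Step 1: Find the degree of each vertex:
  deg(1) = 2
  deg(2) = 4
  deg(3) = 1
  deg(4) = 2
  deg(5) = 1

Step 2: Count vertices with odd degree:
  Odd-degree vertices: 3, 5 (2 total)

Step 3: Apply Euler's theorem:
  - Eulerian circuit exists iff graph is connected and all vertices have even degree
  - Eulerian path exists iff graph is connected and has 0 or 2 odd-degree vertices

Graph is connected with exactly 2 odd-degree vertices (3, 5).
Eulerian path exists (starting and ending at the odd-degree vertices), but no Eulerian circuit.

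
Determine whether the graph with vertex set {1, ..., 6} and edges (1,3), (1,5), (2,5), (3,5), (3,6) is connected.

Step 1: Build adjacency list from edges:
  1: 3, 5
  2: 5
  3: 1, 5, 6
  4: (none)
  5: 1, 2, 3
  6: 3

Step 2: Run BFS/DFS from vertex 1:
  Visited: {1, 3, 5, 6, 2}
  Reached 5 of 6 vertices

Step 3: Only 5 of 6 vertices reached. Graph is disconnected.
Connected components: {1, 2, 3, 5, 6}, {4}
Answer: No, the graph is not connected (2 components).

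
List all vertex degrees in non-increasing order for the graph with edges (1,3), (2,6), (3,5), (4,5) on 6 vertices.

Step 1: Count edges incident to each vertex:
  deg(1) = 1 (neighbors: 3)
  deg(2) = 1 (neighbors: 6)
  deg(3) = 2 (neighbors: 1, 5)
  deg(4) = 1 (neighbors: 5)
  deg(5) = 2 (neighbors: 3, 4)
  deg(6) = 1 (neighbors: 2)

Step 2: Sort degrees in non-increasing order:
  Degrees: [1, 1, 2, 1, 2, 1] -> sorted: [2, 2, 1, 1, 1, 1]

Degree sequence: [2, 2, 1, 1, 1, 1]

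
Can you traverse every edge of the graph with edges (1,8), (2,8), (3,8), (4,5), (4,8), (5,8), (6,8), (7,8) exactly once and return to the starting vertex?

Step 1: Find the degree of each vertex:
  deg(1) = 1
  deg(2) = 1
  deg(3) = 1
  deg(4) = 2
  deg(5) = 2
  deg(6) = 1
  deg(7) = 1
  deg(8) = 7

Step 2: Count vertices with odd degree:
  Odd-degree vertices: 1, 2, 3, 6, 7, 8 (6 total)

Step 3: Apply Euler's theorem:
  - Eulerian circuit exists iff graph is connected and all vertices have even degree
  - Eulerian path exists iff graph is connected and has 0 or 2 odd-degree vertices

Graph has 6 odd-degree vertices (need 0 or 2).
Neither Eulerian path nor Eulerian circuit exists.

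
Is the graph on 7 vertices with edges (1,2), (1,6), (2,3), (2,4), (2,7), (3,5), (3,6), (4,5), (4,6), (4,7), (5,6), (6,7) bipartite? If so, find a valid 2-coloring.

Step 1: Attempt 2-coloring using BFS:
  Start at vertex 1, assign color 0
  Color vertex 2 with color 1 (neighbor of 1)
  Color vertex 6 with color 1 (neighbor of 1)
  Color vertex 3 with color 0 (neighbor of 2)
  Color vertex 4 with color 0 (neighbor of 2)
  Color vertex 7 with color 0 (neighbor of 2)
  Color vertex 5 with color 0 (neighbor of 6)

Step 2: Conflict found! Vertices 3 and 5 are adjacent but have the same color.
This means the graph contains an odd cycle.

The graph is NOT bipartite.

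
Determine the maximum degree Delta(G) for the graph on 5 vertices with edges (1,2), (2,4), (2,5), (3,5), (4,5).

Step 1: Count edges incident to each vertex:
  deg(1) = 1 (neighbors: 2)
  deg(2) = 3 (neighbors: 1, 4, 5)
  deg(3) = 1 (neighbors: 5)
  deg(4) = 2 (neighbors: 2, 5)
  deg(5) = 3 (neighbors: 2, 3, 4)

Step 2: Find maximum:
  max(1, 3, 1, 2, 3) = 3 (vertex 2)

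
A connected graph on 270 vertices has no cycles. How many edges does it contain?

A tree on n vertices always has exactly n - 1 edges.
For n = 270: edges = 270 - 1 = 269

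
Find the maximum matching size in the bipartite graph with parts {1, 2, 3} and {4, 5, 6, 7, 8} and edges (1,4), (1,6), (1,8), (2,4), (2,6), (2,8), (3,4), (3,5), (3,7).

Step 1: List the neighbors of each left vertex:
  1: 4, 6, 8
  2: 4, 6, 8
  3: 4, 5, 7

Step 2: Greedily match left vertices, then look for augmenting paths:
  Match 1 -- 4
  Match 2 -- 6
  Match 3 -- 5
  No augmenting path remains.

Step 3: Verify this is maximum:
  Matching size 3 = min(|L|, |R|) = min(3, 5), which is an upper bound, so this matching is maximum.

Maximum matching: {(1,4), (2,6), (3,5)}
Size: 3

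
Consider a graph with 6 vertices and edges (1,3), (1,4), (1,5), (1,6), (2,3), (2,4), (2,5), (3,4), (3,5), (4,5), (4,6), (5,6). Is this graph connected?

Step 1: Build adjacency list from edges:
  1: 3, 4, 5, 6
  2: 3, 4, 5
  3: 1, 2, 4, 5
  4: 1, 2, 3, 5, 6
  5: 1, 2, 3, 4, 6
  6: 1, 4, 5

Step 2: Run BFS/DFS from vertex 1:
  Visited: {1, 3, 4, 5, 6, 2}
  Reached 6 of 6 vertices

Step 3: All 6 vertices reached from vertex 1, so the graph is connected.
Answer: Yes, the graph is connected.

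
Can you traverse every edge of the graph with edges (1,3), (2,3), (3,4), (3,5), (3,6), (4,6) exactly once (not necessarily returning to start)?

Step 1: Find the degree of each vertex:
  deg(1) = 1
  deg(2) = 1
  deg(3) = 5
  deg(4) = 2
  deg(5) = 1
  deg(6) = 2

Step 2: Count vertices with odd degree:
  Odd-degree vertices: 1, 2, 3, 5 (4 total)

Step 3: Apply Euler's theorem:
  - Eulerian circuit exists iff graph is connected and all vertices have even degree
  - Eulerian path exists iff graph is connected and has 0 or 2 odd-degree vertices

Graph has 4 odd-degree vertices (need 0 or 2).
Neither Eulerian path nor Eulerian circuit exists.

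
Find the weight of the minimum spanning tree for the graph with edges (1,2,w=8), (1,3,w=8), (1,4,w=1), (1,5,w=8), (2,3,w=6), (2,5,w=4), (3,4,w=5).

Apply Kruskal's algorithm (sort edges by weight, add if no cycle):

Sorted edges by weight:
  (1,4) w=1
  (2,5) w=4
  (3,4) w=5
  (2,3) w=6
  (1,2) w=8
  (1,3) w=8
  (1,5) w=8

Add edge (1,4) w=1 -- no cycle. Running total: 1
Add edge (2,5) w=4 -- no cycle. Running total: 5
Add edge (3,4) w=5 -- no cycle. Running total: 10
Add edge (2,3) w=6 -- no cycle. Running total: 16

MST edges: (1,4,w=1), (2,5,w=4), (3,4,w=5), (2,3,w=6)
Total MST weight: 1 + 4 + 5 + 6 = 16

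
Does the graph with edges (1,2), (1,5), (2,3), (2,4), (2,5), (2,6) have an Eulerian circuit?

Step 1: Find the degree of each vertex:
  deg(1) = 2
  deg(2) = 5
  deg(3) = 1
  deg(4) = 1
  deg(5) = 2
  deg(6) = 1

Step 2: Count vertices with odd degree:
  Odd-degree vertices: 2, 3, 4, 6 (4 total)

Step 3: Apply Euler's theorem:
  - Eulerian circuit exists iff graph is connected and all vertices have even degree
  - Eulerian path exists iff graph is connected and has 0 or 2 odd-degree vertices

Graph has 4 odd-degree vertices (need 0 or 2).
Neither Eulerian path nor Eulerian circuit exists.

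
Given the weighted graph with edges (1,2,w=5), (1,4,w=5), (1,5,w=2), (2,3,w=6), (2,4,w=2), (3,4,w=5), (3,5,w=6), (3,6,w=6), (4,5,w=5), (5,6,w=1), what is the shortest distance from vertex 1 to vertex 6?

Step 1: Build adjacency list with weights:
  1: 2(w=5), 4(w=5), 5(w=2)
  2: 1(w=5), 3(w=6), 4(w=2)
  3: 2(w=6), 4(w=5), 5(w=6), 6(w=6)
  4: 1(w=5), 2(w=2), 3(w=5), 5(w=5)
  5: 1(w=2), 3(w=6), 4(w=5), 6(w=1)
  6: 3(w=6), 5(w=1)

Step 2: Apply Dijkstra's algorithm from vertex 1:
  Visit vertex 1 (distance=0)
    Update dist[2] = 5
    Update dist[4] = 5
    Update dist[5] = 2
  Visit vertex 5 (distance=2)
    Update dist[3] = 8
    Update dist[6] = 3
  Visit vertex 6 (distance=3)

Step 3: Shortest path: 1 -> 5 -> 6
Total weight: 2 + 1 = 3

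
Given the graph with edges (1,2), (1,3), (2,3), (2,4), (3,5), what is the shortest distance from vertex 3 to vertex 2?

Step 1: Build adjacency list:
  1: 2, 3
  2: 1, 3, 4
  3: 1, 2, 5
  4: 2
  5: 3

Step 2: BFS from vertex 3 to find shortest path to 2:
  vertex 1 reached at distance 1
  vertex 2 reached at distance 1

Step 3: Shortest path: 3 -> 2
Path length: 1 edge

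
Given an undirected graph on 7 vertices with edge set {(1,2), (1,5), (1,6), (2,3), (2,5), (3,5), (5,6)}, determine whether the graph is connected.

Step 1: Build adjacency list from edges:
  1: 2, 5, 6
  2: 1, 3, 5
  3: 2, 5
  4: (none)
  5: 1, 2, 3, 6
  6: 1, 5
  7: (none)

Step 2: Run BFS/DFS from vertex 1:
  Visited: {1, 2, 5, 6, 3}
  Reached 5 of 7 vertices

Step 3: Only 5 of 7 vertices reached. Graph is disconnected.
Connected components: {1, 2, 3, 5, 6}, {4}, {7}
Answer: No, the graph is not connected (3 components).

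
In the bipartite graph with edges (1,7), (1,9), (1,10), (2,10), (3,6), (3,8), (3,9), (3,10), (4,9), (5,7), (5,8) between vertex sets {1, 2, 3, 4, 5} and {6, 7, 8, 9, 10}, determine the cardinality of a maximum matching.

Step 1: List the neighbors of each left vertex:
  1: 7, 9, 10
  2: 10
  3: 6, 8, 9, 10
  4: 9
  5: 7, 8

Step 2: Greedily match left vertices, then look for augmenting paths:
  Match 1 -- 7
  Match 2 -- 10
  Match 3 -- 6
  Match 4 -- 9
  Match 5 -- 8
  No augmenting path remains.

Step 3: Verify this is maximum:
  Matching size 5 = min(|L|, |R|) = min(5, 5), which is an upper bound, so this matching is maximum.

Maximum matching: {(1,7), (2,10), (3,6), (4,9), (5,8)}
Size: 5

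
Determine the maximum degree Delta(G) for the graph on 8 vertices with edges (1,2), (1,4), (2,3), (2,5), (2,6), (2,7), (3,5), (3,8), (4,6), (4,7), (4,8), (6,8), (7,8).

Step 1: Count edges incident to each vertex:
  deg(1) = 2 (neighbors: 2, 4)
  deg(2) = 5 (neighbors: 1, 3, 5, 6, 7)
  deg(3) = 3 (neighbors: 2, 5, 8)
  deg(4) = 4 (neighbors: 1, 6, 7, 8)
  deg(5) = 2 (neighbors: 2, 3)
  deg(6) = 3 (neighbors: 2, 4, 8)
  deg(7) = 3 (neighbors: 2, 4, 8)
  deg(8) = 4 (neighbors: 3, 4, 6, 7)

Step 2: Find maximum:
  max(2, 5, 3, 4, 2, 3, 3, 4) = 5 (vertex 2)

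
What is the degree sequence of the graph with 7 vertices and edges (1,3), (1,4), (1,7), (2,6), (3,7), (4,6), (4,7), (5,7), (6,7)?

Step 1: Count edges incident to each vertex:
  deg(1) = 3 (neighbors: 3, 4, 7)
  deg(2) = 1 (neighbors: 6)
  deg(3) = 2 (neighbors: 1, 7)
  deg(4) = 3 (neighbors: 1, 6, 7)
  deg(5) = 1 (neighbors: 7)
  deg(6) = 3 (neighbors: 2, 4, 7)
  deg(7) = 5 (neighbors: 1, 3, 4, 5, 6)

Step 2: Sort degrees in non-increasing order:
  Degrees: [3, 1, 2, 3, 1, 3, 5] -> sorted: [5, 3, 3, 3, 2, 1, 1]

Degree sequence: [5, 3, 3, 3, 2, 1, 1]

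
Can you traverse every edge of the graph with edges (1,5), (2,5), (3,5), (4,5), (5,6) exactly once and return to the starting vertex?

Step 1: Find the degree of each vertex:
  deg(1) = 1
  deg(2) = 1
  deg(3) = 1
  deg(4) = 1
  deg(5) = 5
  deg(6) = 1

Step 2: Count vertices with odd degree:
  Odd-degree vertices: 1, 2, 3, 4, 5, 6 (6 total)

Step 3: Apply Euler's theorem:
  - Eulerian circuit exists iff graph is connected and all vertices have even degree
  - Eulerian path exists iff graph is connected and has 0 or 2 odd-degree vertices

Graph has 6 odd-degree vertices (need 0 or 2).
Neither Eulerian path nor Eulerian circuit exists.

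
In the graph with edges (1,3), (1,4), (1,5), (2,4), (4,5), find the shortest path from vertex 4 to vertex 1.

Step 1: Build adjacency list:
  1: 3, 4, 5
  2: 4
  3: 1
  4: 1, 2, 5
  5: 1, 4

Step 2: BFS from vertex 4 to find shortest path to 1:
  vertex 1 reached at distance 1

Step 3: Shortest path: 4 -> 1
Path length: 1 edge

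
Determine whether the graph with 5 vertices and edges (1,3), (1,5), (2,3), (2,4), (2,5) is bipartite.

Step 1: Attempt 2-coloring using BFS:
  Start at vertex 1, assign color 0
  Color vertex 3 with color 1 (neighbor of 1)
  Color vertex 5 with color 1 (neighbor of 1)
  Color vertex 2 with color 0 (neighbor of 3)
  Color vertex 4 with color 1 (neighbor of 2)

Step 2: 2-coloring succeeded. No conflicts found.
  Set A (color 0): {1, 2}
  Set B (color 1): {3, 4, 5}

The graph is bipartite with partition {1, 2}, {3, 4, 5}.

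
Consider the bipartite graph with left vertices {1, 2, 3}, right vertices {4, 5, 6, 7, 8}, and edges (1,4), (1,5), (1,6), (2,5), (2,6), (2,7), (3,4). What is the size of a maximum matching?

Step 1: List the neighbors of each left vertex:
  1: 4, 5, 6
  2: 5, 6, 7
  3: 4

Step 2: Greedily match left vertices, then look for augmenting paths:
  Match 1 -- 6
  Match 2 -- 5
  Match 3 -- 4
  No augmenting path remains.

Step 3: Verify this is maximum:
  Matching size 3 = min(|L|, |R|) = min(3, 5), which is an upper bound, so this matching is maximum.

Maximum matching: {(1,6), (2,5), (3,4)}
Size: 3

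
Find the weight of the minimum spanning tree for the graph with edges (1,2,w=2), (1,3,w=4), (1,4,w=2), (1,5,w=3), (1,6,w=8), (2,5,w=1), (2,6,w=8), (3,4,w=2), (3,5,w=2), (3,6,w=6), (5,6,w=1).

Apply Kruskal's algorithm (sort edges by weight, add if no cycle):

Sorted edges by weight:
  (2,5) w=1
  (5,6) w=1
  (1,2) w=2
  (1,4) w=2
  (3,4) w=2
  (3,5) w=2
  (1,5) w=3
  (1,3) w=4
  (3,6) w=6
  (1,6) w=8
  (2,6) w=8

Add edge (2,5) w=1 -- no cycle. Running total: 1
Add edge (5,6) w=1 -- no cycle. Running total: 2
Add edge (1,2) w=2 -- no cycle. Running total: 4
Add edge (1,4) w=2 -- no cycle. Running total: 6
Add edge (3,4) w=2 -- no cycle. Running total: 8

MST edges: (2,5,w=1), (5,6,w=1), (1,2,w=2), (1,4,w=2), (3,4,w=2)
Total MST weight: 1 + 1 + 2 + 2 + 2 = 8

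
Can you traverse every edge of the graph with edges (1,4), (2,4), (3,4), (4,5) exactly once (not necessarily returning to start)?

Step 1: Find the degree of each vertex:
  deg(1) = 1
  deg(2) = 1
  deg(3) = 1
  deg(4) = 4
  deg(5) = 1

Step 2: Count vertices with odd degree:
  Odd-degree vertices: 1, 2, 3, 5 (4 total)

Step 3: Apply Euler's theorem:
  - Eulerian circuit exists iff graph is connected and all vertices have even degree
  - Eulerian path exists iff graph is connected and has 0 or 2 odd-degree vertices

Graph has 4 odd-degree vertices (need 0 or 2).
Neither Eulerian path nor Eulerian circuit exists.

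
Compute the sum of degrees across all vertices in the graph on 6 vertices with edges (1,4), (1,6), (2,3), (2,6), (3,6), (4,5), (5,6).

Step 1: Count edges incident to each vertex:
  deg(1) = 2 (neighbors: 4, 6)
  deg(2) = 2 (neighbors: 3, 6)
  deg(3) = 2 (neighbors: 2, 6)
  deg(4) = 2 (neighbors: 1, 5)
  deg(5) = 2 (neighbors: 4, 6)
  deg(6) = 4 (neighbors: 1, 2, 3, 5)

Step 2: Sum all degrees:
  2 + 2 + 2 + 2 + 2 + 4 = 14

Verification: sum of degrees = 2 * |E| = 2 * 7 = 14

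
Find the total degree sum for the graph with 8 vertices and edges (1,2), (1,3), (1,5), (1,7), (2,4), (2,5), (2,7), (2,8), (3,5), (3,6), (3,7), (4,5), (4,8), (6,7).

Step 1: Count edges incident to each vertex:
  deg(1) = 4 (neighbors: 2, 3, 5, 7)
  deg(2) = 5 (neighbors: 1, 4, 5, 7, 8)
  deg(3) = 4 (neighbors: 1, 5, 6, 7)
  deg(4) = 3 (neighbors: 2, 5, 8)
  deg(5) = 4 (neighbors: 1, 2, 3, 4)
  deg(6) = 2 (neighbors: 3, 7)
  deg(7) = 4 (neighbors: 1, 2, 3, 6)
  deg(8) = 2 (neighbors: 2, 4)

Step 2: Sum all degrees:
  4 + 5 + 4 + 3 + 4 + 2 + 4 + 2 = 28

Verification: sum of degrees = 2 * |E| = 2 * 14 = 28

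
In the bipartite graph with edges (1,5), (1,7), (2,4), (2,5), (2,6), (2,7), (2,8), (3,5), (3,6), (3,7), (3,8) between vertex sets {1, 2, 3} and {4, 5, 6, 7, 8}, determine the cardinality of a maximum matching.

Step 1: List the neighbors of each left vertex:
  1: 5, 7
  2: 4, 5, 6, 7, 8
  3: 5, 6, 7, 8

Step 2: Greedily match left vertices, then look for augmenting paths:
  Match 1 -- 5
  Match 2 -- 4
  Match 3 -- 6
  No augmenting path remains.

Step 3: Verify this is maximum:
  Matching size 3 = min(|L|, |R|) = min(3, 5), which is an upper bound, so this matching is maximum.

Maximum matching: {(1,5), (2,4), (3,6)}
Size: 3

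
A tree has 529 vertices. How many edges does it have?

A tree on n vertices always has exactly n - 1 edges.
For n = 529: edges = 529 - 1 = 528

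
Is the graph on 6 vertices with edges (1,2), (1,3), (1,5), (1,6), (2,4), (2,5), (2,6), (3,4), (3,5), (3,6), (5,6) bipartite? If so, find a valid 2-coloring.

Step 1: Attempt 2-coloring using BFS:
  Start at vertex 1, assign color 0
  Color vertex 2 with color 1 (neighbor of 1)
  Color vertex 3 with color 1 (neighbor of 1)
  Color vertex 5 with color 1 (neighbor of 1)
  Color vertex 6 with color 1 (neighbor of 1)
  Color vertex 4 with color 0 (neighbor of 2)

Step 2: Conflict found! Vertices 2 and 5 are adjacent but have the same color.
This means the graph contains an odd cycle.

The graph is NOT bipartite.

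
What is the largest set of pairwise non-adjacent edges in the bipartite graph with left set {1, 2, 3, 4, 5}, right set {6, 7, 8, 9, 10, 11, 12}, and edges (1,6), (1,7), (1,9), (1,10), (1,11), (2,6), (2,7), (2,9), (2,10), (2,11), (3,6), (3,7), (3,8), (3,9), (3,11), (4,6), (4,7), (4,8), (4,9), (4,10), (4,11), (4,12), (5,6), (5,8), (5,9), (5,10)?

Step 1: List the neighbors of each left vertex:
  1: 6, 7, 9, 10, 11
  2: 6, 7, 9, 10, 11
  3: 6, 7, 8, 9, 11
  4: 6, 7, 8, 9, 10, 11, 12
  5: 6, 8, 9, 10

Step 2: Greedily match left vertices, then look for augmenting paths:
  Match 1 -- 6
  Match 2 -- 7
  Match 3 -- 8
  Match 4 -- 9
  Match 5 -- 10
  No augmenting path remains.

Step 3: Verify this is maximum:
  Matching size 5 = min(|L|, |R|) = min(5, 7), which is an upper bound, so this matching is maximum.

Maximum matching: {(1,6), (2,7), (3,8), (4,9), (5,10)}
Size: 5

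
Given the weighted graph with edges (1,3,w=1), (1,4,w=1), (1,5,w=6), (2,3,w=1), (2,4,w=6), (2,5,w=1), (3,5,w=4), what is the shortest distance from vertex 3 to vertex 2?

Step 1: Build adjacency list with weights:
  1: 3(w=1), 4(w=1), 5(w=6)
  2: 3(w=1), 4(w=6), 5(w=1)
  3: 1(w=1), 2(w=1), 5(w=4)
  4: 1(w=1), 2(w=6)
  5: 1(w=6), 2(w=1), 3(w=4)

Step 2: Apply Dijkstra's algorithm from vertex 3:
  Visit vertex 3 (distance=0)
    Update dist[1] = 1
    Update dist[2] = 1
    Update dist[5] = 4
  Visit vertex 1 (distance=1)
    Update dist[4] = 2
  Visit vertex 2 (distance=1)
    Update dist[5] = 2

Step 3: Shortest path: 3 -> 2
Total weight: 1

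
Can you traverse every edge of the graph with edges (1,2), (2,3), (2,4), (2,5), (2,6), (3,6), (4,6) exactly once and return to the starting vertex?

Step 1: Find the degree of each vertex:
  deg(1) = 1
  deg(2) = 5
  deg(3) = 2
  deg(4) = 2
  deg(5) = 1
  deg(6) = 3

Step 2: Count vertices with odd degree:
  Odd-degree vertices: 1, 2, 5, 6 (4 total)

Step 3: Apply Euler's theorem:
  - Eulerian circuit exists iff graph is connected and all vertices have even degree
  - Eulerian path exists iff graph is connected and has 0 or 2 odd-degree vertices

Graph has 4 odd-degree vertices (need 0 or 2).
Neither Eulerian path nor Eulerian circuit exists.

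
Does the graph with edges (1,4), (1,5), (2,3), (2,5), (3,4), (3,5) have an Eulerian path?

Step 1: Find the degree of each vertex:
  deg(1) = 2
  deg(2) = 2
  deg(3) = 3
  deg(4) = 2
  deg(5) = 3

Step 2: Count vertices with odd degree:
  Odd-degree vertices: 3, 5 (2 total)

Step 3: Apply Euler's theorem:
  - Eulerian circuit exists iff graph is connected and all vertices have even degree
  - Eulerian path exists iff graph is connected and has 0 or 2 odd-degree vertices

Graph is connected with exactly 2 odd-degree vertices (3, 5).
Eulerian path exists (starting and ending at the odd-degree vertices), but no Eulerian circuit.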